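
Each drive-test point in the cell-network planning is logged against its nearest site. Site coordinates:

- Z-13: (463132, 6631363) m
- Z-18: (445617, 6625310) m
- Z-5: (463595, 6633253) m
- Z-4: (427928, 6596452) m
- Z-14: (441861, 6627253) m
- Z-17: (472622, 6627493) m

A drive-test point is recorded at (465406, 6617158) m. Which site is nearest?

Z-17

Squared distances to each site:
Z-13: 206953101.000; Z-18: 458059625.000; Z-5: 262328746.000; Z-4: 1833338920.000; Z-14: 656276050.000; Z-17: 158882881.000.
Minimum at Z-17.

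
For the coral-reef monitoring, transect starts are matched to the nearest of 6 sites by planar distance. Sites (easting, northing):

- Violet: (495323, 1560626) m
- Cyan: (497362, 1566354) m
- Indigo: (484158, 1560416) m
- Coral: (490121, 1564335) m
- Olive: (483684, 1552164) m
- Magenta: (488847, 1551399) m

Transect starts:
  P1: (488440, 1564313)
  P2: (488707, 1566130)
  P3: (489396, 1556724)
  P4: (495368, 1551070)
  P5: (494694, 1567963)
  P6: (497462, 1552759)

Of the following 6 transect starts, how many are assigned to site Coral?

2

P1 → Coral
P2 → Coral
P3 → Magenta
P4 → Magenta
P5 → Cyan
P6 → Violet
2 of the 6 go to Coral.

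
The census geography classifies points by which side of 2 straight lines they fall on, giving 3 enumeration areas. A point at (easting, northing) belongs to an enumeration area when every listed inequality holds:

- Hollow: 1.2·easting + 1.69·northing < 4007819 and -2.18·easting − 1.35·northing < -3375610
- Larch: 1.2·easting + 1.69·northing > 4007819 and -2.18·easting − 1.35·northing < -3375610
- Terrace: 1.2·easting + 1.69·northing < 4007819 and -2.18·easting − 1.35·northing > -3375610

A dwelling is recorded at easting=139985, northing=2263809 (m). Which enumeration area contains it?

Terrace

1.2·139985 + 1.69·2263809 = 3993819.210, which is < 4007819
-2.18·139985 − 1.35·2263809 = -3361309.450, which is > -3375610
This sign pattern matches Terrace.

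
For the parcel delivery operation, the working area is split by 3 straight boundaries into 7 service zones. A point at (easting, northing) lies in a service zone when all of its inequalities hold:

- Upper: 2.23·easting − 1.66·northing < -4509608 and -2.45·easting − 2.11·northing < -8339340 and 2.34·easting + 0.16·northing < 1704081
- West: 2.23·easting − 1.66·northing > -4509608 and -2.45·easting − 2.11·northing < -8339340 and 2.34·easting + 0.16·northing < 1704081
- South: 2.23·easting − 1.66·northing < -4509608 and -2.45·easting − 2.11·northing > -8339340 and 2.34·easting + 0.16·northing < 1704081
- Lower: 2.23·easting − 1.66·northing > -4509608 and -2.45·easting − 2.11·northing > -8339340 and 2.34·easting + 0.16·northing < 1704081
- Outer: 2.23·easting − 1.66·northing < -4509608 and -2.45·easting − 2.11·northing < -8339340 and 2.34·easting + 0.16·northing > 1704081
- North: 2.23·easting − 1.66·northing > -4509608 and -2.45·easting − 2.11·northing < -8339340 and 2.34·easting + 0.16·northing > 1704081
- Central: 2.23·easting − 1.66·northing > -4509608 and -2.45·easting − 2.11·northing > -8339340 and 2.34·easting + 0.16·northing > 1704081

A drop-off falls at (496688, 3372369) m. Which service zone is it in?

2.23·496688 − 1.66·3372369 = -4490518.300, which is > -4509608
-2.45·496688 − 2.11·3372369 = -8332584.190, which is > -8339340
2.34·496688 + 0.16·3372369 = 1701828.960, which is < 1704081
This sign pattern matches Lower.

Lower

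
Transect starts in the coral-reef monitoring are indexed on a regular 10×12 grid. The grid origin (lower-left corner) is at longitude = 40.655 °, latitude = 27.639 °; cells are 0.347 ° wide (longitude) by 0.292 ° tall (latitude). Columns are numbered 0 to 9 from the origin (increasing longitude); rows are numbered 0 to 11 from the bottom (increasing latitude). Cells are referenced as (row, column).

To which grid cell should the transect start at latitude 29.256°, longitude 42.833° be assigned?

Column index: ⌊(42.833 − 40.655) / 0.347⌋ = ⌊6.277⌋ = 6
Row offset from origin: ⌊(29.256 − 27.639) / 0.292⌋ = ⌊5.538⌋ = 5 → row 5

(5, 6)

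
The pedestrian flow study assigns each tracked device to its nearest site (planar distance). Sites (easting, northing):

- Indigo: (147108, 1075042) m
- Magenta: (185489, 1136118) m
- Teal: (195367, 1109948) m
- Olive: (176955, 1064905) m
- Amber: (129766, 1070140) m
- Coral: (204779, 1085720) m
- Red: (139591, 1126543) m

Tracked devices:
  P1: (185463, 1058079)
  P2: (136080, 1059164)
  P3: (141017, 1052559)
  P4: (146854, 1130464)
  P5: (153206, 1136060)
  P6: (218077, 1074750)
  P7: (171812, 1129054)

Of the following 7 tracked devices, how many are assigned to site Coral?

1

P1 → Olive
P2 → Amber
P3 → Amber
P4 → Red
P5 → Red
P6 → Coral
P7 → Magenta
1 of the 7 goes to Coral.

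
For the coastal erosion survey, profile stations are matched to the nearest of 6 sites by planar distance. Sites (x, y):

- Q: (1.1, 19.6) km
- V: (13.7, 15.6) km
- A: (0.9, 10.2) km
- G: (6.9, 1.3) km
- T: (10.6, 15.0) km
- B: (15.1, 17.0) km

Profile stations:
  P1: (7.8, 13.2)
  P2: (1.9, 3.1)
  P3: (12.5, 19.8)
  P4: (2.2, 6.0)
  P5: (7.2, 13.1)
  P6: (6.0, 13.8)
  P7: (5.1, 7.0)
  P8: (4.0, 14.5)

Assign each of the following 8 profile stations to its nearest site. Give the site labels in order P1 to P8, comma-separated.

T, G, B, A, T, T, A, A

P1 → T (d²=11.08)
P2 → G (d²=28.24)
P3 → B (d²=14.60)
P4 → A (d²=19.33)
P5 → T (d²=15.17)
P6 → T (d²=22.60)
P7 → A (d²=27.88)
P8 → A (d²=28.10)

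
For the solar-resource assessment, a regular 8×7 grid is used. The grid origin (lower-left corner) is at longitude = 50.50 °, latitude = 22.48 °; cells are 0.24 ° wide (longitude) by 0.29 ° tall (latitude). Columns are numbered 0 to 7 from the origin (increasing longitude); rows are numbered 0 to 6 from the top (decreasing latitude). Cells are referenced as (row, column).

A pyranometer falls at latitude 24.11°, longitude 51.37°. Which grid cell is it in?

(1, 3)

Column index: ⌊(51.37 − 50.50) / 0.24⌋ = ⌊3.625⌋ = 3
Row offset from origin: ⌊(24.11 − 22.48) / 0.29⌋ = ⌊5.621⌋ = 5 → row 1 (counted from top)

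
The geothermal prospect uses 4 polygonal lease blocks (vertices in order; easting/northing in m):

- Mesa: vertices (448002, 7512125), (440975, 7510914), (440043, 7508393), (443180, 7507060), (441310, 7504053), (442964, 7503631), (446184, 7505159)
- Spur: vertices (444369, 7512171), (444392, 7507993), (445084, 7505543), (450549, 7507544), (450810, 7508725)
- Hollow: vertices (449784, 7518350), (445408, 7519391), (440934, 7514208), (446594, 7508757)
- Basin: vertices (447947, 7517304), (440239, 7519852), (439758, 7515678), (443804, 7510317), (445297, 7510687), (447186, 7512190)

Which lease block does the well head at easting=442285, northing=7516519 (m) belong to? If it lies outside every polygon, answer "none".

Basin

Cast a ray rightward from (442285, 7516519). For each polygon, the edges (by vertex number in listed order) whose endpoints lie on opposite sides of northing = 7516519, where each meets that height, and whether that is right or left of the point:
Mesa: no edge straddles that height → 0 crossings.
Spur: no edge straddles that height → 0 crossings.
Hollow: 2–3 at easting≈442928.9 (right), 4–1 at easting≈449175.1 (right) → 2 crossings.
Basin: 2–3 at easting≈439854.9 (left), 6–1 at easting≈447830.2 (right) → 1 crossing.
Only Basin has an odd count, so the point is inside Basin.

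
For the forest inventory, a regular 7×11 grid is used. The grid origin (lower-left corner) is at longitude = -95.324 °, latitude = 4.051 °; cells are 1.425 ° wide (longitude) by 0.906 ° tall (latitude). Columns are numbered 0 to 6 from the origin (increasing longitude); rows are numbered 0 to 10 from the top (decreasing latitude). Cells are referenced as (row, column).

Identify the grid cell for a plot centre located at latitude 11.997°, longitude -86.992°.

(2, 5)

Column index: ⌊(-86.992 − -95.324) / 1.425⌋ = ⌊5.847⌋ = 5
Row offset from origin: ⌊(11.997 − 4.051) / 0.906⌋ = ⌊8.770⌋ = 8 → row 2 (counted from top)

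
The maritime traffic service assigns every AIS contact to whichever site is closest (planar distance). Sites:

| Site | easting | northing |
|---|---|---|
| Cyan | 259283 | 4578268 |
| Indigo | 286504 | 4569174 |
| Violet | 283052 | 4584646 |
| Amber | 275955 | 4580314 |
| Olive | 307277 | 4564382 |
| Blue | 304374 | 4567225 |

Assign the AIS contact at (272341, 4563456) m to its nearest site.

Squared distances to each site:
Cyan: 389906708.000; Indigo: 233286093.000; Violet: 563741621.000; Amber: 297253160.000; Olive: 1221381572.000; Blue: 1040318450.000.
Minimum at Indigo.

Indigo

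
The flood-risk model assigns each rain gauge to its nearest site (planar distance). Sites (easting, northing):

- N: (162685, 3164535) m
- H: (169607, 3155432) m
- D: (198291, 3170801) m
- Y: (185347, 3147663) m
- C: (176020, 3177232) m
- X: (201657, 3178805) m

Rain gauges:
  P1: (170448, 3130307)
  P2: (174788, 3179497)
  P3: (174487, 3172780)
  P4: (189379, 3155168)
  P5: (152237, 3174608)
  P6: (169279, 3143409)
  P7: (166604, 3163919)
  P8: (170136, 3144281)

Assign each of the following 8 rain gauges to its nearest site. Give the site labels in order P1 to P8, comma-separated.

Y, C, C, Y, N, H, N, H

P1 → Y (d²=523210937.00)
P2 → C (d²=6648049.00)
P3 → C (d²=22170393.00)
P4 → Y (d²=72582049.00)
P5 → N (d²=210626033.00)
P6 → H (d²=144660113.00)
P7 → N (d²=15738017.00)
P8 → H (d²=124624642.00)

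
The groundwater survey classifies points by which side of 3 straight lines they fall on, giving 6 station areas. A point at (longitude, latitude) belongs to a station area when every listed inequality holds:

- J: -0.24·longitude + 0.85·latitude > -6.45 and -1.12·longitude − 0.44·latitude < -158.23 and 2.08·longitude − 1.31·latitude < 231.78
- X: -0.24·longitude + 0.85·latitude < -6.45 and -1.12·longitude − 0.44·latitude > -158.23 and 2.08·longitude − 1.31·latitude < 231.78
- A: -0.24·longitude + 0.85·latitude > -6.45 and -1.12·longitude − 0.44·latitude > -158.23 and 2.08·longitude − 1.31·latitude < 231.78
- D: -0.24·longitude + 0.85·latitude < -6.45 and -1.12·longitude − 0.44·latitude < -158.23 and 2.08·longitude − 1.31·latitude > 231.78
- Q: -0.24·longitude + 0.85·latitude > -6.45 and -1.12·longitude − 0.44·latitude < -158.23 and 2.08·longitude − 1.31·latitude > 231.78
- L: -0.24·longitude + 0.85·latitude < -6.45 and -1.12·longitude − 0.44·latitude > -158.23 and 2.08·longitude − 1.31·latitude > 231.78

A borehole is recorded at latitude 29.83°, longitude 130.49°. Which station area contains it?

Q

-0.24·130.49 + 0.85·29.83 = -5.962, which is > -6.45
-1.12·130.49 − 0.44·29.83 = -159.274, which is < -158.23
2.08·130.49 − 1.31·29.83 = 232.342, which is > 231.78
This sign pattern matches Q.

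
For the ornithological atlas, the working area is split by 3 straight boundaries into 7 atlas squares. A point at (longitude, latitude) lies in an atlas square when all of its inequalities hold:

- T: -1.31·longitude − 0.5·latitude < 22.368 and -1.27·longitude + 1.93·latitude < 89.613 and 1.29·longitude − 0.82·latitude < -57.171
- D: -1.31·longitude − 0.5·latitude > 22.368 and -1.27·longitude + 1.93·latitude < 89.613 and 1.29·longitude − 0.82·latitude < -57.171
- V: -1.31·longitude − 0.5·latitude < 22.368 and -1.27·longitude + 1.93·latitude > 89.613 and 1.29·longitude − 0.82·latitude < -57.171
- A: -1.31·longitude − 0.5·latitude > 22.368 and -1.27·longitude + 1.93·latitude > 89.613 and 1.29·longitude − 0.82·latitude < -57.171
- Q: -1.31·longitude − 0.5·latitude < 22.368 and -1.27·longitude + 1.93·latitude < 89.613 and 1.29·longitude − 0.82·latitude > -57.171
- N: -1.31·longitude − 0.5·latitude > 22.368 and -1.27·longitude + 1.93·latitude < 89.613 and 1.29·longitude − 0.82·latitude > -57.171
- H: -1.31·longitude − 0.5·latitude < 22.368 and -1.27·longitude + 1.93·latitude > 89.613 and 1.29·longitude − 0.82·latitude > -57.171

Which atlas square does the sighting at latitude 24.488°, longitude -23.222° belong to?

-1.31·-23.222 − 0.5·24.488 = 18.177, which is < 22.368
-1.27·-23.222 + 1.93·24.488 = 76.754, which is < 89.613
1.29·-23.222 − 0.82·24.488 = -50.037, which is > -57.171
This sign pattern matches Q.

Q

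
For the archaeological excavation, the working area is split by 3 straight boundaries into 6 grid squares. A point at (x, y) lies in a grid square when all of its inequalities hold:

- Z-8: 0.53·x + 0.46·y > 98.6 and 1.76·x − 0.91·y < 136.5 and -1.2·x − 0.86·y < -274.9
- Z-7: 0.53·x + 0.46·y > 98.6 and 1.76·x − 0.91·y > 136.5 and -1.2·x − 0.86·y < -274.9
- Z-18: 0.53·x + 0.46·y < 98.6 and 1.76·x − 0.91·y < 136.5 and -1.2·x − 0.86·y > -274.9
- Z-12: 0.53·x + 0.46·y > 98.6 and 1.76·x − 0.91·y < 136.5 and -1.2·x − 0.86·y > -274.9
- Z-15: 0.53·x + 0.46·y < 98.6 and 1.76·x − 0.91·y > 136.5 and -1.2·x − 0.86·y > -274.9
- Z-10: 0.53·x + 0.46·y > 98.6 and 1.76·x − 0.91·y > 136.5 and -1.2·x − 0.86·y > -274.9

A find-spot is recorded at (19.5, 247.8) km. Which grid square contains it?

Z-12

0.53·19.5 + 0.46·247.8 = 124.323, which is > 98.6
1.76·19.5 − 0.91·247.8 = -191.178, which is < 136.5
-1.2·19.5 − 0.86·247.8 = -236.508, which is > -274.9
This sign pattern matches Z-12.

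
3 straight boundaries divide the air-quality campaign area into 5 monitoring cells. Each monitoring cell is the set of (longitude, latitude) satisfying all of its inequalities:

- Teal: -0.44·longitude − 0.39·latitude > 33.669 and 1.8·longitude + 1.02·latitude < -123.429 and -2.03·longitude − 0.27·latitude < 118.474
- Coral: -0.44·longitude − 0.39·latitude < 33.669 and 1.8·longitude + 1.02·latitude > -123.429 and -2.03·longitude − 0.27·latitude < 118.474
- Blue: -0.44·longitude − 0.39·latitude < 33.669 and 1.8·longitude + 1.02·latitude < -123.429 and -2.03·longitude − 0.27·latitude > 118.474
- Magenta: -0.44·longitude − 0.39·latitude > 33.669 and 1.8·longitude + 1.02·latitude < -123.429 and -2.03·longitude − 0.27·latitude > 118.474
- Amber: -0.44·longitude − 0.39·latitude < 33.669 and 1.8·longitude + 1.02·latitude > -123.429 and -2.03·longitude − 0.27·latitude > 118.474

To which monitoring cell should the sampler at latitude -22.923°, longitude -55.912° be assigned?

Blue

-0.44·-55.912 − 0.39·-22.923 = 33.541, which is < 33.669
1.8·-55.912 + 1.02·-22.923 = -124.023, which is < -123.429
-2.03·-55.912 − 0.27·-22.923 = 119.691, which is > 118.474
This sign pattern matches Blue.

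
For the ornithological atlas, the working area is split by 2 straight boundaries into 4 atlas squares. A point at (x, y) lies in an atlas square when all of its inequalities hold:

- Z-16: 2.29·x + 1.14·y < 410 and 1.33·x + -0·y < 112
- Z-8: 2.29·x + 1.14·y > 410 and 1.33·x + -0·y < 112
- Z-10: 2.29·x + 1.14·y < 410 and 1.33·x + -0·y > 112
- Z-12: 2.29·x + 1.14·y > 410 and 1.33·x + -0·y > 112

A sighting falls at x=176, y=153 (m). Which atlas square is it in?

2.29·176 + 1.14·153 = 577.460, which is > 410
1.33·176 + -0·153 = 234.080, which is > 112
This sign pattern matches Z-12.

Z-12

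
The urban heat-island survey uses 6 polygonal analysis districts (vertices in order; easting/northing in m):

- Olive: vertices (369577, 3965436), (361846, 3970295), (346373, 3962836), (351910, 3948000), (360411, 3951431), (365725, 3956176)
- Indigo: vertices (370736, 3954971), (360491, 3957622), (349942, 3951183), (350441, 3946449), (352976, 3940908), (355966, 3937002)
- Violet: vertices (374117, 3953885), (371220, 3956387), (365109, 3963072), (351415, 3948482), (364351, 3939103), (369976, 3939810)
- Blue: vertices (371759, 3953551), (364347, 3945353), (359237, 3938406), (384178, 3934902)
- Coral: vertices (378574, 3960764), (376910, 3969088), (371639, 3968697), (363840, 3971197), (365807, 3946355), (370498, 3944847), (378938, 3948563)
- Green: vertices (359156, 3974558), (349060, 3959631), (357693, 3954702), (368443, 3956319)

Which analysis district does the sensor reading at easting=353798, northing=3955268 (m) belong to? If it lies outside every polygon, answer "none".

Olive

Cast a ray rightward from (353798, 3955268). For each polygon, the edges (by vertex number in listed order) whose endpoints lie on opposite sides of northing = 3955268, where each meets that height, and whether that is right or left of the point:
Olive: 3–4 at easting≈349197.5 (left), 5–6 at easting≈364708.1 (right) → 1 crossing.
Indigo: 1–2 at easting≈369588.2 (right), 2–3 at easting≈356634.4 (right) → 2 crossings.
Violet: 1–2 at easting≈372515.7 (right), 3–4 at easting≈357784.3 (right) → 2 crossings.
Blue: no edge straddles that height → 0 crossings.
Coral: 4–5 at easting≈365101.3 (right), 7–1 at easting≈378738.0 (right) → 2 crossings.
Green: 2–3 at easting≈356701.7 (right), 3–4 at easting≈361455.8 (right) → 2 crossings.
Only Olive has an odd count, so the point is inside Olive.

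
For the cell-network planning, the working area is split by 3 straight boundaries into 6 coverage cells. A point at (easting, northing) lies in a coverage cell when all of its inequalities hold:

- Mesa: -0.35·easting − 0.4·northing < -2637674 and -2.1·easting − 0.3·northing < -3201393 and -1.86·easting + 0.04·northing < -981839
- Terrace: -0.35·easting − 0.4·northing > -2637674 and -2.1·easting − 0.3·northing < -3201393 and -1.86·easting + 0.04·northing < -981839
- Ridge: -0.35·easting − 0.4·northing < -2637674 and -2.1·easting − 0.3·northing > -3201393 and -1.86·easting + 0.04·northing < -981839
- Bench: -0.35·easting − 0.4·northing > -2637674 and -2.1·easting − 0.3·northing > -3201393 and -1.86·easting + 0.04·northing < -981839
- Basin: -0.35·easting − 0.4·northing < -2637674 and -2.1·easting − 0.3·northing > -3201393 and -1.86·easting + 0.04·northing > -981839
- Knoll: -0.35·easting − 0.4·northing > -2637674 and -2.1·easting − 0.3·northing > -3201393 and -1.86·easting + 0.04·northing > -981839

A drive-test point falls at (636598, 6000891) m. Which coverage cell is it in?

Knoll

-0.35·636598 − 0.4·6000891 = -2623165.700, which is > -2637674
-2.1·636598 − 0.3·6000891 = -3137123.100, which is > -3201393
-1.86·636598 + 0.04·6000891 = -944036.640, which is > -981839
This sign pattern matches Knoll.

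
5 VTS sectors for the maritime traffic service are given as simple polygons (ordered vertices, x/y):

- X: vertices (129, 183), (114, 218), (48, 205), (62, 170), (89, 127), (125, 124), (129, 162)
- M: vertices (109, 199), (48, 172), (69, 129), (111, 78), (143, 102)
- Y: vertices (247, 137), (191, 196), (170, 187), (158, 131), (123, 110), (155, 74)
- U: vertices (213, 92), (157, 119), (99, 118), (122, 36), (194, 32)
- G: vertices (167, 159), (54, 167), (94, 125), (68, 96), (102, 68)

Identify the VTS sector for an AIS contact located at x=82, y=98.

G

Cast a ray rightward from (82, 98). For each polygon, the edges (by vertex number in listed order) whose endpoints lie on opposite sides of y = 98, where each meets that height, and whether that is right or left of the point:
X: no edge straddles that height → 0 crossings.
M: 3–4 at x≈94.5 (right), 4–5 at x≈137.7 (right) → 2 crossings.
Y: 5–6 at x≈133.7 (right), 6–1 at x≈190.0 (right) → 2 crossings.
U: 1–2 at x≈200.6 (right), 3–4 at x≈104.6 (right) → 2 crossings.
G: 3–4 at x≈69.8 (left), 5–1 at x≈123.4 (right) → 1 crossing.
Only G has an odd count, so the point is inside G.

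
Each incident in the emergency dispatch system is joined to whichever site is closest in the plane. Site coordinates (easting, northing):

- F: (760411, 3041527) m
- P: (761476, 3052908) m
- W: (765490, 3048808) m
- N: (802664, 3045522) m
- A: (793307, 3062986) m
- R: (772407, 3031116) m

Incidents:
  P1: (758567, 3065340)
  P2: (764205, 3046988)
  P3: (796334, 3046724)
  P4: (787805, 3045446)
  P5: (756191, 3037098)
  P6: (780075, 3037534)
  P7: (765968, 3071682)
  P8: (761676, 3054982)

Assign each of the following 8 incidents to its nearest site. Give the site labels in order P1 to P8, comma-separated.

P, W, N, N, F, R, P, P

P1 → P (d²=163016905.00)
P2 → W (d²=4963625.00)
P3 → N (d²=41513704.00)
P4 → N (d²=220795657.00)
P5 → F (d²=37424441.00)
P6 → R (d²=99988948.00)
P7 → P (d²=372641140.00)
P8 → P (d²=4341476.00)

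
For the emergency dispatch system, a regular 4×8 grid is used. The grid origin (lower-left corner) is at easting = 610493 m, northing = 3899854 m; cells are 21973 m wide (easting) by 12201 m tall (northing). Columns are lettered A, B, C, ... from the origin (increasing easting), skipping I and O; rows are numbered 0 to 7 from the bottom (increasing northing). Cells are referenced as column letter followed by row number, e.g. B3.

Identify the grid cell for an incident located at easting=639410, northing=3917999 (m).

B1

Column index: ⌊(639410 − 610493) / 21973⌋ = ⌊1.316⌋ = 1 → column B
Row offset from origin: ⌊(3917999 − 3899854) / 12201⌋ = ⌊1.487⌋ = 1 → row 1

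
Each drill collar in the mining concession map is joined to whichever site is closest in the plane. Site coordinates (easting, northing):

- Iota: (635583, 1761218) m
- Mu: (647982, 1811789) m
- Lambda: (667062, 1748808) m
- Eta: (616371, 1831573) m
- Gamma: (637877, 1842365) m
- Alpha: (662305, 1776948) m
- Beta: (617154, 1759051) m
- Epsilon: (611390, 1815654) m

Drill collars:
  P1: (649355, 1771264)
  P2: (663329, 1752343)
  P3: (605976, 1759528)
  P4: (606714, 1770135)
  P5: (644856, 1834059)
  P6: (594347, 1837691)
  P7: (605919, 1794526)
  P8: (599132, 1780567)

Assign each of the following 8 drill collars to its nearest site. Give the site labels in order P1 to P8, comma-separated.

Alpha, Lambda, Beta, Beta, Gamma, Eta, Epsilon, Beta

P1 → Alpha (d²=200010356.00)
P2 → Lambda (d²=26431514.00)
P3 → Beta (d²=125175213.00)
P4 → Beta (d²=231848656.00)
P5 → Gamma (d²=117696077.00)
P6 → Eta (d²=522486500.00)
P7 → Epsilon (d²=476324225.00)
P8 → Beta (d²=787730740.00)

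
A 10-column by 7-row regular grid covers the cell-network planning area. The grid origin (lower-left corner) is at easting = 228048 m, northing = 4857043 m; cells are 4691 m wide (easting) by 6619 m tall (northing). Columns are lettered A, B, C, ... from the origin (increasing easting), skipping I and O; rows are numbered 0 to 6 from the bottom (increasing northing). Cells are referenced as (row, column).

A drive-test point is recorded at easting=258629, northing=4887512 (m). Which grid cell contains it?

Column index: ⌊(258629 − 228048) / 4691⌋ = ⌊6.519⌋ = 6 → column G
Row offset from origin: ⌊(4887512 − 4857043) / 6619⌋ = ⌊4.603⌋ = 4 → row 4

(4, G)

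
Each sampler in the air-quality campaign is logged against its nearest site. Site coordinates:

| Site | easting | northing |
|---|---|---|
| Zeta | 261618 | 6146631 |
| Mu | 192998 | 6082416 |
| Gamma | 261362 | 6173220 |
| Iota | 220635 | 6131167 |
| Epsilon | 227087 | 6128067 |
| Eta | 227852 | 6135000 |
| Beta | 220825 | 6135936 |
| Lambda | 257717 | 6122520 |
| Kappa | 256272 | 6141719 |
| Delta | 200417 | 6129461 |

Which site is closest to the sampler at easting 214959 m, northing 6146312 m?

Squared distances to each site:
Zeta: 2177164042.000; Mu: 4564984337.000; Gamma: 2877278873.000; Iota: 261588001.000; Epsilon: 479968409.000; Eta: 294190793.000; Beta: 142071332.000; Lambda: 2394305828.000; Kappa: 1727859618.000; Delta: 495425965.000.
Minimum at Beta.

Beta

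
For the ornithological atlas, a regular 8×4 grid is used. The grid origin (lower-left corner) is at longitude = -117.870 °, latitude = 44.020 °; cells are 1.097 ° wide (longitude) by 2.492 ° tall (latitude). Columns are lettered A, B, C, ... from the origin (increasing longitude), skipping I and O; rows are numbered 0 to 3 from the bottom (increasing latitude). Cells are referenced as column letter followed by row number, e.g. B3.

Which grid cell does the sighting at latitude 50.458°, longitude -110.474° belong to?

Column index: ⌊(-110.474 − -117.870) / 1.097⌋ = ⌊6.742⌋ = 6 → column G
Row offset from origin: ⌊(50.458 − 44.020) / 2.492⌋ = ⌊2.583⌋ = 2 → row 2

G2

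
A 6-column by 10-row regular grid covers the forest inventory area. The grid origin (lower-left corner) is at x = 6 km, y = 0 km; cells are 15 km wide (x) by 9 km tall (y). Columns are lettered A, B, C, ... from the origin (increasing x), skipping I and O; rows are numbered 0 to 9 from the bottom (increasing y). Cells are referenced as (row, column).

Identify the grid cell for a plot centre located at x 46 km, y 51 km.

(5, C)

Column index: ⌊(46 − 6) / 15⌋ = ⌊2.667⌋ = 2 → column C
Row offset from origin: ⌊(51 − 0) / 9⌋ = ⌊5.667⌋ = 5 → row 5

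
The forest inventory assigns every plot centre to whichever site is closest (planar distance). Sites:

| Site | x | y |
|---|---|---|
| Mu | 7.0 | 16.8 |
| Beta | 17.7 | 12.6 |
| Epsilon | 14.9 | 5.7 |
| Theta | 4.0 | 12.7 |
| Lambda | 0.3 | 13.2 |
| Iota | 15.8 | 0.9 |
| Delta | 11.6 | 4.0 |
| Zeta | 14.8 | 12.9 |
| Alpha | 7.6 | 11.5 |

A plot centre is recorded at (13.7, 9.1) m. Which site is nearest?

Squared distances to each site:
Mu: 104.180; Beta: 28.250; Epsilon: 13.000; Theta: 107.050; Lambda: 196.370; Iota: 71.650; Delta: 30.420; Zeta: 15.650; Alpha: 42.970.
Minimum at Epsilon.

Epsilon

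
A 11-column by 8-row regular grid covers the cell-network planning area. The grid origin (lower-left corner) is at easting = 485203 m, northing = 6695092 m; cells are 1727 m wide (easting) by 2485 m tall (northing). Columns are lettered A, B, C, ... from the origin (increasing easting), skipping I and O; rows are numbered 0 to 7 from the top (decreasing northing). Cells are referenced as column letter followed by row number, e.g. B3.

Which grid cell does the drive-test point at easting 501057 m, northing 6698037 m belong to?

K6

Column index: ⌊(501057 − 485203) / 1727⌋ = ⌊9.180⌋ = 9 → column K
Row offset from origin: ⌊(6698037 − 6695092) / 2485⌋ = ⌊1.185⌋ = 1 → row 6 (counted from top)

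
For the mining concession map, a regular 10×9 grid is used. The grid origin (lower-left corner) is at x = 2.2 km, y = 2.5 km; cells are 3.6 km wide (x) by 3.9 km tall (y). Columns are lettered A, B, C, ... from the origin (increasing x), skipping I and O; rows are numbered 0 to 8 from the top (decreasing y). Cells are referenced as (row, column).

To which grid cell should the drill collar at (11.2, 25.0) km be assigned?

Column index: ⌊(11.2 − 2.2) / 3.6⌋ = ⌊2.500⌋ = 2 → column C
Row offset from origin: ⌊(25.0 − 2.5) / 3.9⌋ = ⌊5.769⌋ = 5 → row 3 (counted from top)

(3, C)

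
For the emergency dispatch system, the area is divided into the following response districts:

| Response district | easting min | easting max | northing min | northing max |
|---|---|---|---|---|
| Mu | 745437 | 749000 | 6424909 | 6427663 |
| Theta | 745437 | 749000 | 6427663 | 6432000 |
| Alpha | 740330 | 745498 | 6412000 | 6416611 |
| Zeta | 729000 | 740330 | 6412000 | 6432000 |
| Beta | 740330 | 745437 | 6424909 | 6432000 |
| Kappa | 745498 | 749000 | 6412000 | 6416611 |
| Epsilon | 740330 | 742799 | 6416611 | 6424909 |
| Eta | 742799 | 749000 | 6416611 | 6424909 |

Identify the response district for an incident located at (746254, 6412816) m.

Kappa

The point has easting = 746254 and northing = 6412816.
Only Kappa satisfies 745498 ≤ easting ≤ 749000 and 6412000 ≤ northing ≤ 6416611.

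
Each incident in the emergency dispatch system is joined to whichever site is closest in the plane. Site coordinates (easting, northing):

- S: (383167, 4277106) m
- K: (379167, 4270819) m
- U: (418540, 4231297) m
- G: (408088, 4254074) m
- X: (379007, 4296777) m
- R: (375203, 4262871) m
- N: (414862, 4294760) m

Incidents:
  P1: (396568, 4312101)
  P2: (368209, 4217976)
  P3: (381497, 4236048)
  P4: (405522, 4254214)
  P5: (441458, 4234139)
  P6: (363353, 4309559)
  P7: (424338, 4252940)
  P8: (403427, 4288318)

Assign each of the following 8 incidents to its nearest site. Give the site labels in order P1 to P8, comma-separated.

P1 → X (d²=543213697.00)
P2 → R (d²=2064477061.00)
P3 → R (d²=759087765.00)
P4 → G (d²=6603956.00)
P5 → U (d²=533311688.00)
P6 → X (d²=408427240.00)
P7 → G (d²=265348456.00)
P8 → N (d²=172258589.00)

X, R, R, G, U, X, G, N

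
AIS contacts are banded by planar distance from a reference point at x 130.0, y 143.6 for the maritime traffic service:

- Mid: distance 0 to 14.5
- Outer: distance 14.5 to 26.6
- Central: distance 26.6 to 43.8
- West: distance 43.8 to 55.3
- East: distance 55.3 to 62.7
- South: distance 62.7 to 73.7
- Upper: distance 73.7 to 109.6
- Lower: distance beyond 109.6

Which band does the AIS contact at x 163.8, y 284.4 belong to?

Lower

Distance = √((163.8−130.0)² + (284.4−143.6)²) = √(1142.440 + 19824.640) = 144.800.
109.6 ≤ 144.800 < ∞ → Lower.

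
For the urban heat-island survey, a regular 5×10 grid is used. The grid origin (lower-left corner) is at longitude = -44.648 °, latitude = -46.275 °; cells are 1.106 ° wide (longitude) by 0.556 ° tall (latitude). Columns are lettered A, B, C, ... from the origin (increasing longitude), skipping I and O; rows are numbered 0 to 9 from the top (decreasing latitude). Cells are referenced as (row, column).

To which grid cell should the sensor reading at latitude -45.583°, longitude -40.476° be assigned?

Column index: ⌊(-40.476 − -44.648) / 1.106⌋ = ⌊3.772⌋ = 3 → column D
Row offset from origin: ⌊(-45.583 − -46.275) / 0.556⌋ = ⌊1.245⌋ = 1 → row 8 (counted from top)

(8, D)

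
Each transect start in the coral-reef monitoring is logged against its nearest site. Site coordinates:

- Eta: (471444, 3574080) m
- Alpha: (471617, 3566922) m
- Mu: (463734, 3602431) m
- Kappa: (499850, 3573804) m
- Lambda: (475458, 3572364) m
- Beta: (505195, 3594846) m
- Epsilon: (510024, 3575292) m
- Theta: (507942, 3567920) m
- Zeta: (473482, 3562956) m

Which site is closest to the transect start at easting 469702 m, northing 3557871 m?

Zeta

Squared distances to each site:
Eta: 265766245.000; Alpha: 85587826.000; Mu: 2021210624.000; Kappa: 1162762393.000; Lambda: 243178585.000; Beta: 2626903674.000; Epsilon: 1929354925.000; Theta: 1563280001.000; Zeta: 40145625.000.
Minimum at Zeta.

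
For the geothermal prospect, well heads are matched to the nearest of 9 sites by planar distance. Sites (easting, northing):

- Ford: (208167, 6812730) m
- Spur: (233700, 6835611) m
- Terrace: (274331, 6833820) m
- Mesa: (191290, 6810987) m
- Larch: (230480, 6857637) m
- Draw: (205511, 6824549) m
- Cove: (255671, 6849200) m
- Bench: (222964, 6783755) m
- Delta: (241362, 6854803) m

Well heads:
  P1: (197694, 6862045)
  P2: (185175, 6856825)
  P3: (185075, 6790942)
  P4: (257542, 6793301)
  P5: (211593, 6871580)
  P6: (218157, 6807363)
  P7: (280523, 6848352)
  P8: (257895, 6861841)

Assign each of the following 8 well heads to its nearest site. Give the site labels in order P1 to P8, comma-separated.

Larch, Draw, Mesa, Bench, Larch, Ford, Terrace, Cove

P1 → Larch (d²=1094352260.00)
P2 → Draw (d²=1455293072.00)
P3 → Mesa (d²=440428250.00)
P4 → Bench (d²=1286764200.00)
P5 → Larch (d²=551126018.00)
P6 → Ford (d²=128604789.00)
P7 → Terrace (d²=249519888.00)
P8 → Cove (d²=164741057.00)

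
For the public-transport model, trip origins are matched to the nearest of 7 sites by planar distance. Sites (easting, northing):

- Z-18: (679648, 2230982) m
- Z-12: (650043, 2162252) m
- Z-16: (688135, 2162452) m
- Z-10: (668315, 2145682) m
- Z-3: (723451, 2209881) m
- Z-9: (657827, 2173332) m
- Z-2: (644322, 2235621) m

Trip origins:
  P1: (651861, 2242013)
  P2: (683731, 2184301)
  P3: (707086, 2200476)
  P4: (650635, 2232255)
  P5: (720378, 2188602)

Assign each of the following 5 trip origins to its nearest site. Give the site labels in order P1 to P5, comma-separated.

Z-2, Z-16, Z-3, Z-2, Z-3

P1 → Z-2 (d²=97694185.00)
P2 → Z-16 (d²=496774017.00)
P3 → Z-3 (d²=356267250.00)
P4 → Z-2 (d²=51183925.00)
P5 → Z-3 (d²=462239170.00)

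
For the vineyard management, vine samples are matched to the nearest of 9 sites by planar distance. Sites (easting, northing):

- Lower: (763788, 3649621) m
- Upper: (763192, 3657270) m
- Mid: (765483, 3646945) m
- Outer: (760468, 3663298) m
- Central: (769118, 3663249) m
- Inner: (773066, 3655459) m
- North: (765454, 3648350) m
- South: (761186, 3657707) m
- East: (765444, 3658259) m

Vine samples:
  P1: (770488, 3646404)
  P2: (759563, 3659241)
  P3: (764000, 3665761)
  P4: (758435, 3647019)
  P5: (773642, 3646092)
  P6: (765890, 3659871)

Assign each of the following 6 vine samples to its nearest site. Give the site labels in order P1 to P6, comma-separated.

P1 → Mid (d²=25342706.00)
P2 → South (d²=4987285.00)
P3 → Outer (d²=18541393.00)
P4 → Lower (d²=35425013.00)
P5 → Mid (d²=67296890.00)
P6 → East (d²=2797460.00)

Mid, South, Outer, Lower, Mid, East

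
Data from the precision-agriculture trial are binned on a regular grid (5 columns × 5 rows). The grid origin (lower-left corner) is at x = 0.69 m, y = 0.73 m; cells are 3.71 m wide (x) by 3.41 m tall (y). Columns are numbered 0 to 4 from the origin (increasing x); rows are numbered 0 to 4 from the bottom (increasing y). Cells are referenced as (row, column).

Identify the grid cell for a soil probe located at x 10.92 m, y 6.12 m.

Column index: ⌊(10.92 − 0.69) / 3.71⌋ = ⌊2.757⌋ = 2
Row offset from origin: ⌊(6.12 − 0.73) / 3.41⌋ = ⌊1.581⌋ = 1 → row 1

(1, 2)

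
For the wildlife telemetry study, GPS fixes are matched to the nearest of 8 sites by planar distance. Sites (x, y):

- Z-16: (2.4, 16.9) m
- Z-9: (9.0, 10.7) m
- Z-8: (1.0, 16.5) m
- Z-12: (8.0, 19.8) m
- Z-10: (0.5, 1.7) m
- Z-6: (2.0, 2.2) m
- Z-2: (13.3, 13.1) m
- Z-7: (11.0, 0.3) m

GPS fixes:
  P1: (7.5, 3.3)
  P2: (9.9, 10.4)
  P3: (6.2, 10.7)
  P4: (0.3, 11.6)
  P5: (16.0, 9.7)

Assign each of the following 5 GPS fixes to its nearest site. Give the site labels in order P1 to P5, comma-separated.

Z-7, Z-9, Z-9, Z-8, Z-2

P1 → Z-7 (d²=21.25)
P2 → Z-9 (d²=0.90)
P3 → Z-9 (d²=7.84)
P4 → Z-8 (d²=24.50)
P5 → Z-2 (d²=18.85)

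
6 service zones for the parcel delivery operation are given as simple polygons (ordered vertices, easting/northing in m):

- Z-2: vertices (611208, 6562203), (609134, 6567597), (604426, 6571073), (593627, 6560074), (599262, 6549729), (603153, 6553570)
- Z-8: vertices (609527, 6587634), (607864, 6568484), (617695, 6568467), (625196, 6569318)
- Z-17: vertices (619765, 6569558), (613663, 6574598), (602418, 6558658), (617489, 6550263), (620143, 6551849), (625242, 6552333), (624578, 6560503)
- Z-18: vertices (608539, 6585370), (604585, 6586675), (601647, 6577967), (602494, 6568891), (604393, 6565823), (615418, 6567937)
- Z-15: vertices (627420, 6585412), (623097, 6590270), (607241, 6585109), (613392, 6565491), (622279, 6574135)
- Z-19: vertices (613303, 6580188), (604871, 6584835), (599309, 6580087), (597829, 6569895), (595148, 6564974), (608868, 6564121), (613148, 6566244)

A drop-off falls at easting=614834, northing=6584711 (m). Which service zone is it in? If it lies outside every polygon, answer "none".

Cast a ray rightward from (614834, 6584711). For each polygon, the edges (by vertex number in listed order) whose endpoints lie on opposite sides of northing = 6584711, where each meets that height, and whether that is right or left of the point:
Z-2: no edge straddles that height → 0 crossings.
Z-8: 1–2 at easting≈609273.2 (left), 4–1 at easting≈612027.6 (left) → 0 crossings.
Z-17: no edge straddles that height → 0 crossings.
Z-18: 2–3 at easting≈603922.4 (left), 6–1 at easting≈608799.0 (left) → 0 crossings.
Z-15: 3–4 at easting≈607365.8 (left), 5–1 at easting≈627100.4 (right) → 1 crossing.
Z-19: 1–2 at easting≈605096.0 (left), 2–3 at easting≈604725.7 (left) → 0 crossings.
Only Z-15 has an odd count, so the point is inside Z-15.

Z-15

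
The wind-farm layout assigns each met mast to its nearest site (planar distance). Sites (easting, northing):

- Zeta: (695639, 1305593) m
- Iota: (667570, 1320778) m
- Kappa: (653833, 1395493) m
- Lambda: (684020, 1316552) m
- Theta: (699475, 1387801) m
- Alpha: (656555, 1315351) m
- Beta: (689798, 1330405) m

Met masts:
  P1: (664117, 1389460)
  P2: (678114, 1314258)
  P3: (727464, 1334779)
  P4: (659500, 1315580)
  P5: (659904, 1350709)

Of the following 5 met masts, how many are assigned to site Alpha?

P1 → Kappa
P2 → Lambda
P3 → Beta
P4 → Alpha
P5 → Iota
1 of the 5 goes to Alpha.

1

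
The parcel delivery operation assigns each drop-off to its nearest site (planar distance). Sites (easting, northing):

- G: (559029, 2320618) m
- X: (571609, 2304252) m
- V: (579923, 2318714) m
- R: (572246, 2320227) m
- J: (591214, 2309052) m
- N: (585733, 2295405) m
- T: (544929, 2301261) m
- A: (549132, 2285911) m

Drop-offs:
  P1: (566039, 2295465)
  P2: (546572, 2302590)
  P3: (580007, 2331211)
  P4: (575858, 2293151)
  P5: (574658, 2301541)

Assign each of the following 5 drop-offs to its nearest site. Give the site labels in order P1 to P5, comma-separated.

P1 → X (d²=108236269.00)
P2 → T (d²=4465690.00)
P3 → V (d²=156182065.00)
P4 → N (d²=102596141.00)
P5 → X (d²=16645922.00)

X, T, V, N, X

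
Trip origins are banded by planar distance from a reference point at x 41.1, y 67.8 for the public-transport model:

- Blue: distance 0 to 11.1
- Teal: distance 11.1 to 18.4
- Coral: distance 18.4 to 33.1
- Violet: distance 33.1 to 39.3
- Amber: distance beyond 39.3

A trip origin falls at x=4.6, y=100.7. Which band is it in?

Distance = √((4.6−41.1)² + (100.7−67.8)²) = √(1332.250 + 1082.410) = 49.139.
39.3 ≤ 49.139 < ∞ → Amber.

Amber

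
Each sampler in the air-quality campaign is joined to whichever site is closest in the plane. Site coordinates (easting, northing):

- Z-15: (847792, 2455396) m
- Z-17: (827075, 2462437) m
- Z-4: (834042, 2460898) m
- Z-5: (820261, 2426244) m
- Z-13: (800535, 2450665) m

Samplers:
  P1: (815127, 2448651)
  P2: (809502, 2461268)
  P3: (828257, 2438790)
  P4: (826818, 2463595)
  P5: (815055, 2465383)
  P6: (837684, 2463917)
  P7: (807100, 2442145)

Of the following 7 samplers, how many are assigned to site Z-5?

P1 → Z-13
P2 → Z-13
P3 → Z-5
P4 → Z-17
P5 → Z-17
P6 → Z-4
P7 → Z-13
1 of the 7 goes to Z-5.

1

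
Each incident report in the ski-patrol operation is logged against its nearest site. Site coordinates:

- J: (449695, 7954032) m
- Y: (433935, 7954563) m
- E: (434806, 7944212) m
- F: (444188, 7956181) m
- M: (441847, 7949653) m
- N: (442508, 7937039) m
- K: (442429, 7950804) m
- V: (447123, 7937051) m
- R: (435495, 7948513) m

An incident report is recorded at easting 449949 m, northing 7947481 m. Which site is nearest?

Squared distances to each site:
J: 42980117.000; Y: 306602920.000; E: 239996810.000; F: 108879121.000; M: 70359988.000; N: 164403845.000; K: 67592729.000; V: 116771176.000; R: 209983140.000.
Minimum at J.

J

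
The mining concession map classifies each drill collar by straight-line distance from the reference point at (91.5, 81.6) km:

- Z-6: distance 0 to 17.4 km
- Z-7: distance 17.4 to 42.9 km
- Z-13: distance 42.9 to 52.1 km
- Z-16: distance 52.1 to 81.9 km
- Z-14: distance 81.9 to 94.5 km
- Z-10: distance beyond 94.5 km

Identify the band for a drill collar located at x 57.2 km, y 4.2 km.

Distance = √((57.2−91.5)² + (4.2−81.6)²) = √(1176.490 + 5990.760) = 84.660 km.
81.9 ≤ 84.660 < 94.5 → Z-14.

Z-14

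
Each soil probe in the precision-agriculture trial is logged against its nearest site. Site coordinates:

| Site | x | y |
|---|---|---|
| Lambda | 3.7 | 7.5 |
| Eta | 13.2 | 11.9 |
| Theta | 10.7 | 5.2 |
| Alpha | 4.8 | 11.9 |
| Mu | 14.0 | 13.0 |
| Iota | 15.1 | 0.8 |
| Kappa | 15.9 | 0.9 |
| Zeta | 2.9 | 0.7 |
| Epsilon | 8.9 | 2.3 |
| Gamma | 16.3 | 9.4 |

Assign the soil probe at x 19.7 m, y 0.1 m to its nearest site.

Squared distances to each site:
Lambda: 310.760; Eta: 181.490; Theta: 107.010; Alpha: 361.250; Mu: 198.900; Iota: 21.650; Kappa: 15.080; Zeta: 282.600; Epsilon: 121.480; Gamma: 98.050.
Minimum at Kappa.

Kappa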